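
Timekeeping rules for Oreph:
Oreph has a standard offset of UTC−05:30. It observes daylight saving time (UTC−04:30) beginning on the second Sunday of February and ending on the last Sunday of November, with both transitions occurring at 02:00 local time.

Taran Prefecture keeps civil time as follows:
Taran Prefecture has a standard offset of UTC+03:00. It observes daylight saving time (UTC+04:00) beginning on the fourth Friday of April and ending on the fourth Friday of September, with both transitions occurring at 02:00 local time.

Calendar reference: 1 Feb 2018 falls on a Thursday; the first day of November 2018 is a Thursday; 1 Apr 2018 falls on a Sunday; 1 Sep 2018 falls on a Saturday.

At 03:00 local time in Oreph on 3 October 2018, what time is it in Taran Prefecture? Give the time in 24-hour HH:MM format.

10:30

1 February 2018 is a Thursday, so the first Sunday is February 4 and the second is February 11.
1 November 2018 is a Thursday, so Sundays fall on 4, 11, 18, 25; the last is November 25.
3 October 2018 falls between 11 February and 25 November, so daylight saving is in effect and Oreph is at UTC−04:30.
03:00 Oreph + 4h30m = 07:30 UTC.
1 April 2018 is a Sunday, so the first Friday is April 6 and the fourth is April 27.
1 September 2018 is a Saturday, so the first Friday is September 7 and the fourth is September 28.
At the standard offset (UTC+03:00), 07:30 UTC + 3h = 10:30 Taran Prefecture standard time.
The standard-time date in Taran Prefecture, 3 October 2018, is outside the daylight-saving period (27 April – 28 September), so Taran Prefecture is on standard time, UTC+03:00.
07:30 UTC + 3h = 10:30 Taran Prefecture.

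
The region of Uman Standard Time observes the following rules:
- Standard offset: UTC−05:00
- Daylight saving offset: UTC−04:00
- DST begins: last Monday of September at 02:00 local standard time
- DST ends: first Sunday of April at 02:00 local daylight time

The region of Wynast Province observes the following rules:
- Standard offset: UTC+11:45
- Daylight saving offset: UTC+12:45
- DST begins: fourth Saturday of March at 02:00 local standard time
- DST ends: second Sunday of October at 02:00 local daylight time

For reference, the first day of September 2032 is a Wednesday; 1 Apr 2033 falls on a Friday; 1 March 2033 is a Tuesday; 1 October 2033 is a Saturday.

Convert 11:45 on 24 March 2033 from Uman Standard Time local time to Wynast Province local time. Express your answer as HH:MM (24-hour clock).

03:30

1 September 2032 is a Wednesday, so Mondays fall on 6, 13, 20, 27; the last is September 27.
1 April 2033 is a Friday, so the first Sunday is April 3.
Daylight saving runs 27 September 2032 – 3 April 2033; 24 March 2033 is inside that window, so Uman Standard Time is at UTC−04:00.
11:45 Uman Standard Time + 4h = 15:45 UTC.
1 March 2033 is a Tuesday, so the first Saturday is March 5 and the fourth is March 26.
1 October 2033 is a Saturday, so the first Sunday is October 2 and the second is October 9.
At the standard offset (UTC+11:45), 15:45 UTC + 11h45m = 03:30 Wynast Province standard time (rolling into the next day, 25 March 2033).
The standard-time date in Wynast Province, 25 March 2033, is outside the daylight-saving period (26 March – 9 October), so Wynast Province is on standard time, UTC+11:45.
15:45 UTC + 11h45m = 03:30 Wynast Province (rolling into the next day, 25 March 2033).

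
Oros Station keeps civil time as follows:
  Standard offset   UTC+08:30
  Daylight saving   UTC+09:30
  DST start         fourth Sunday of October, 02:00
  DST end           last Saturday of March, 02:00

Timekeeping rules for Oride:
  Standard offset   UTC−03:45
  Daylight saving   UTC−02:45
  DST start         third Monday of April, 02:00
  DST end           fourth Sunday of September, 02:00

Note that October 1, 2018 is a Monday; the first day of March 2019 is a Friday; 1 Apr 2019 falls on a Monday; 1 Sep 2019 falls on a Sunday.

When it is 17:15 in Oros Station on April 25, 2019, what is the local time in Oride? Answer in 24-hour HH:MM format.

1 October 2018 is a Monday, so the first Sunday is October 7 and the fourth is October 28.
1 March 2019 is a Friday, so Saturdays fall on 2, 9, 16, 23, 30; the last is March 30.
Daylight saving runs 28 October 2018 – 30 March 2019; April 25, 2019 is outside that window, so Oros Station is on standard time at UTC+08:30.
17:15 Oros Station − 8h30m = 08:45 UTC.
1 April 2019 is a Monday, so the first Monday is April 1 and the third is April 15.
1 September 2019 is a Sunday, so the first Sunday is September 1 and the fourth is September 22.
At the standard offset (UTC−03:45), 08:45 UTC − 3h45m = 05:00 Oride standard time.
Daylight saving runs 15 April – 22 September; the standard-time date in Oride, April 25, 2019, is inside that window, so Oride is at UTC−02:45.
08:45 UTC − 2h45m = 06:00 Oride.

06:00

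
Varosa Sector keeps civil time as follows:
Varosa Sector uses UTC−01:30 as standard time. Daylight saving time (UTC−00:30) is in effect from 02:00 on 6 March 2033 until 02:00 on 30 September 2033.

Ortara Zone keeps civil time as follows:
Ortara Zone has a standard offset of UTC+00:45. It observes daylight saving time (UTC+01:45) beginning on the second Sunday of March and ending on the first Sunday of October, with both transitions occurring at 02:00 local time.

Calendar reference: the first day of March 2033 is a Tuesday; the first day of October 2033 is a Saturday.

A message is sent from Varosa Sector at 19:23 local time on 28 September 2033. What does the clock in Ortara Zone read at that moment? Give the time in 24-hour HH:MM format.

21:38

28 September 2033 lies within the daylight-saving period (6 March – 30 September), so Varosa Sector is on daylight time, UTC−00:30.
19:23 Varosa Sector + 0h30m = 19:53 UTC.
1 March 2033 is a Tuesday, so the first Sunday is March 6 and the second is March 13.
1 October 2033 is a Saturday, so the first Sunday is October 2.
At the standard offset (UTC+00:45), 19:53 UTC + 0h45m = 20:38 Ortara Zone standard time.
The standard-time date in Ortara Zone, 28 September 2033, lies within the daylight-saving period (13 March – 2 October), so Ortara Zone is on daylight time, UTC+01:45.
19:53 UTC + 1h45m = 21:38 Ortara Zone.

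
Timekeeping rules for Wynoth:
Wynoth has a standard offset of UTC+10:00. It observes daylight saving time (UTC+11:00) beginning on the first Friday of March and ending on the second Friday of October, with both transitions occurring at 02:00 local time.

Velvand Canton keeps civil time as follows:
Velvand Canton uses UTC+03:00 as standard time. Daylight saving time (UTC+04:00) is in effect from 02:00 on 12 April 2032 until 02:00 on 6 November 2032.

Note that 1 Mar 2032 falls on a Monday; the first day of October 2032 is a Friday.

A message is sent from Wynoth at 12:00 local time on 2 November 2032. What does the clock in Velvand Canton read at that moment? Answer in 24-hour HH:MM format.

1 March 2032 is a Monday, so the first Friday is March 5.
1 October 2032 is a Friday, so the first Friday is October 1 and the second is October 8.
2 November 2032 is outside the daylight-saving period (5 March – 8 October), so Wynoth is on standard time, UTC+10:00.
12:00 Wynoth − 10h = 02:00 UTC.
At the standard offset (UTC+03:00), 02:00 UTC + 3h = 05:00 Velvand Canton standard time.
The standard-time date in Velvand Canton, 2 November 2032, falls between 12 April and 6 November, so daylight saving is in effect and Velvand Canton is at UTC+04:00.
02:00 UTC + 4h = 06:00 Velvand Canton.

06:00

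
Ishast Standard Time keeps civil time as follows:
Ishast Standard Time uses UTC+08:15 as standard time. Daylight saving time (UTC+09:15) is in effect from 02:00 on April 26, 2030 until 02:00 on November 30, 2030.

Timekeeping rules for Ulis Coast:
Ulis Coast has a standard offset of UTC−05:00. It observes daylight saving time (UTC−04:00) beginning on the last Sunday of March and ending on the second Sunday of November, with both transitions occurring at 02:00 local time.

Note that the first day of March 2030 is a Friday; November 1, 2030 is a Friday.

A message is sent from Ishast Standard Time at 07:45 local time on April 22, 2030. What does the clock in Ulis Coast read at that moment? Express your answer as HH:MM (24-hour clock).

April 22, 2030 does not fall between 26 April and 30 November, so daylight saving is not in effect and Ishast Standard Time is at UTC+08:15.
07:45 Ishast Standard Time − 8h15m = 23:30 UTC (rolling into the previous day, 21 April 2030).
1 March 2030 is a Friday, so Sundays fall on 3, 10, 17, 24, 31; the last is March 31.
1 November 2030 is a Friday, so the first Sunday is November 3 and the second is November 10.
At the standard offset (UTC−05:00), 23:30 UTC − 5h = 18:30 Ulis Coast standard time.
The standard-time date in Ulis Coast, April 21, 2030, lies within the daylight-saving period (31 March – 10 November), so Ulis Coast is on daylight time, UTC−04:00.
23:30 UTC − 4h = 19:30 Ulis Coast.

19:30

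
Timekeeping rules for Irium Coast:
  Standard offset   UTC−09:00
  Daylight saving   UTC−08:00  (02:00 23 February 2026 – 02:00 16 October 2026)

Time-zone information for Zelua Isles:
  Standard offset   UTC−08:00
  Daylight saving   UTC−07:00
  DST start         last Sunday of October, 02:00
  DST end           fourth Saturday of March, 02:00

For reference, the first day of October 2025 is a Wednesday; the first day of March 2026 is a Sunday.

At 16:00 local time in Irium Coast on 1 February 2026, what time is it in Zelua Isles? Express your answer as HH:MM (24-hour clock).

1 February 2026 does not fall between 23 February and 16 October, so daylight saving is not in effect and Irium Coast is at UTC−09:00.
16:00 Irium Coast + 9h = 01:00 UTC (rolling into the next day, 2 February 2026).
1 October 2025 is a Wednesday, so Sundays fall on 5, 12, 19, 26; the last is October 26.
1 March 2026 is a Sunday, so the first Saturday is March 7 and the fourth is March 28.
At the standard offset (UTC−08:00), 01:00 UTC − 8h = 17:00 Zelua Isles standard time (rolling into the previous day, 1 February 2026).
Daylight saving runs 26 October 2025 – 28 March 2026; the standard-time date in Zelua Isles, 1 February 2026, is inside that window, so Zelua Isles is at UTC−07:00.
01:00 UTC − 7h = 18:00 Zelua Isles (rolling into the previous day, 1 February 2026).

18:00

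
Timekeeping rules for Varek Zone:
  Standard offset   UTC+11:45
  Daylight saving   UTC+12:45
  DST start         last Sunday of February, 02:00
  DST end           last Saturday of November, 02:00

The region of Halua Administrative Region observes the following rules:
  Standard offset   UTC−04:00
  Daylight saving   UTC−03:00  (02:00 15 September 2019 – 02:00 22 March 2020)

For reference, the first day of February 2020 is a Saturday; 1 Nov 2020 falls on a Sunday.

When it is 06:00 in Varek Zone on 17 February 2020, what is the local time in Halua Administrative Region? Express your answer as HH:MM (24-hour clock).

15:15

1 February 2020 is a Saturday, so Sundays fall on 2, 9, 16, 23; the last is February 23.
1 November 2020 is a Sunday, so Saturdays fall on 7, 14, 21, 28; the last is November 28.
Daylight saving runs 23 February – 28 November; 17 February 2020 is outside that window, so Varek Zone is on standard time at UTC+11:45.
06:00 Varek Zone − 11h45m = 18:15 UTC (rolling into the previous day, 16 February 2020).
At the standard offset (UTC−04:00), 18:15 UTC − 4h = 14:15 Halua Administrative Region standard time.
Daylight saving runs 15 September 2019 – 22 March 2020; the standard-time date in Halua Administrative Region, 16 February 2020, is inside that window, so Halua Administrative Region is at UTC−03:00.
18:15 UTC − 3h = 15:15 Halua Administrative Region.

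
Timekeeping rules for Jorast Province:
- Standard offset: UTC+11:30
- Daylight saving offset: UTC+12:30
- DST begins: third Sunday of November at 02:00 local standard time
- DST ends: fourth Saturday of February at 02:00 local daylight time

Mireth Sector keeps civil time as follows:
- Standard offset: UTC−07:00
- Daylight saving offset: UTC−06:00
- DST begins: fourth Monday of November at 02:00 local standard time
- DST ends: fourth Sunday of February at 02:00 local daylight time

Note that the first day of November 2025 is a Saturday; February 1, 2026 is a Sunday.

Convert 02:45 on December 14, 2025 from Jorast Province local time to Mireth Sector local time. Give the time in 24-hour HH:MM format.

08:15

1 November 2025 is a Saturday, so the first Sunday is November 2 and the third is November 16.
1 February 2026 is a Sunday, so the first Saturday is February 7 and the fourth is February 28.
December 14, 2025 falls between 16 November 2025 and 28 February 2026, so daylight saving is in effect and Jorast Province is at UTC+12:30.
02:45 Jorast Province − 12h30m = 14:15 UTC (rolling into the previous day, 13 December 2025).
1 November 2025 is a Saturday, so the first Monday is November 3 and the fourth is November 24.
1 February 2026 is a Sunday, so the first Sunday is February 1 and the fourth is February 22.
At the standard offset (UTC−07:00), 14:15 UTC − 7h = 07:15 Mireth Sector standard time.
The standard-time date in Mireth Sector, December 13, 2025, lies within the daylight-saving period (24 November 2025 – 22 February 2026), so Mireth Sector is on daylight time, UTC−06:00.
14:15 UTC − 6h = 08:15 Mireth Sector.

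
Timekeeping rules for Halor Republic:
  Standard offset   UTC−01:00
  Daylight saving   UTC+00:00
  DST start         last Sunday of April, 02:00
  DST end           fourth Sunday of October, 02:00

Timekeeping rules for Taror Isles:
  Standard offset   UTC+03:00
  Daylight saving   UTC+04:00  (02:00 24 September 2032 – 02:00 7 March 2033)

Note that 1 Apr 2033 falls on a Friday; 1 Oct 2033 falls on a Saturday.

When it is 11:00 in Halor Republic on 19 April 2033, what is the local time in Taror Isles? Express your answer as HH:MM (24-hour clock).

1 April 2033 is a Friday, so Sundays fall on 3, 10, 17, 24; the last is April 24.
1 October 2033 is a Saturday, so the first Sunday is October 2 and the fourth is October 23.
19 April 2033 is outside the daylight-saving period (24 April – 23 October), so Halor Republic is on standard time, UTC−01:00.
11:00 Halor Republic + 1h = 12:00 UTC.
At the standard offset (UTC+03:00), 12:00 UTC + 3h = 15:00 Taror Isles standard time.
The standard-time date in Taror Isles, 19 April 2033, does not fall between 24 September 2032 and 7 March 2033, so daylight saving is not in effect and Taror Isles is at UTC+03:00.
12:00 UTC + 3h = 15:00 Taror Isles.

15:00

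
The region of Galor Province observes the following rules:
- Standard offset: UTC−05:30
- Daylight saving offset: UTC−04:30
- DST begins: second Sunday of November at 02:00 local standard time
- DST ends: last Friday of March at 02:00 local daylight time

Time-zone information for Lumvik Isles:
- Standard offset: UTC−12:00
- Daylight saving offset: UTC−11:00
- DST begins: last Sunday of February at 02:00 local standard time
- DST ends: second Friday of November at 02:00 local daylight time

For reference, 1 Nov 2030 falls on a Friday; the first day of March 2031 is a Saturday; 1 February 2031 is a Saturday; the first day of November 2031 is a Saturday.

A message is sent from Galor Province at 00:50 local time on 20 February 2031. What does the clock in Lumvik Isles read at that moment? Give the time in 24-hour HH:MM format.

1 November 2030 is a Friday, so the first Sunday is November 3 and the second is November 10.
1 March 2031 is a Saturday, so Fridays fall on 7, 14, 21, 28; the last is March 28.
20 February 2031 lies within the daylight-saving period (10 November 2030 – 28 March 2031), so Galor Province is on daylight time, UTC−04:30.
00:50 Galor Province + 4h30m = 05:20 UTC.
1 February 2031 is a Saturday, so Sundays fall on 2, 9, 16, 23; the last is February 23.
1 November 2031 is a Saturday, so the first Friday is November 7 and the second is November 14.
At the standard offset (UTC−12:00), 05:20 UTC − 12h = 17:20 Lumvik Isles standard time (rolling into the previous day, 19 February 2031).
Daylight saving runs 23 February – 14 November; the standard-time date in Lumvik Isles, 19 February 2031, is outside that window, so Lumvik Isles is on standard time at UTC−12:00.
05:20 UTC − 12h = 17:20 Lumvik Isles (rolling into the previous day, 19 February 2031).

17:20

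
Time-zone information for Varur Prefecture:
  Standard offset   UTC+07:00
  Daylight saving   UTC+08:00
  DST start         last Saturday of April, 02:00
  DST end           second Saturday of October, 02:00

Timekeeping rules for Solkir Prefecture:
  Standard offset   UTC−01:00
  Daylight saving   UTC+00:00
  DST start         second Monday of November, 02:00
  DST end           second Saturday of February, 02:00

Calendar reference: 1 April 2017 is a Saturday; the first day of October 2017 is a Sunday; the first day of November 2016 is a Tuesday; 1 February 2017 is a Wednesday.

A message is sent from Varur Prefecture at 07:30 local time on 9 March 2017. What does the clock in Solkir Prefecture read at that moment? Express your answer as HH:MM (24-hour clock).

1 April 2017 is a Saturday, so Saturdays fall on 1, 8, 15, 22, 29; the last is April 29.
1 October 2017 is a Sunday, so the first Saturday is October 7 and the second is October 14.
9 March 2017 does not fall between 29 April and 14 October, so daylight saving is not in effect and Varur Prefecture is at UTC+07:00.
07:30 Varur Prefecture − 7h = 00:30 UTC.
1 November 2016 is a Tuesday, so the first Monday is November 7 and the second is November 14.
1 February 2017 is a Wednesday, so the first Saturday is February 4 and the second is February 11.
At the standard offset (UTC−01:00), 00:30 UTC − 1h = 23:30 Solkir Prefecture standard time (rolling into the previous day, 8 March 2017).
The standard-time date in Solkir Prefecture, 8 March 2017, does not fall between 14 November 2016 and 11 February 2017, so daylight saving is not in effect and Solkir Prefecture is at UTC−01:00.
00:30 UTC − 1h = 23:30 Solkir Prefecture (rolling into the previous day, 8 March 2017).

23:30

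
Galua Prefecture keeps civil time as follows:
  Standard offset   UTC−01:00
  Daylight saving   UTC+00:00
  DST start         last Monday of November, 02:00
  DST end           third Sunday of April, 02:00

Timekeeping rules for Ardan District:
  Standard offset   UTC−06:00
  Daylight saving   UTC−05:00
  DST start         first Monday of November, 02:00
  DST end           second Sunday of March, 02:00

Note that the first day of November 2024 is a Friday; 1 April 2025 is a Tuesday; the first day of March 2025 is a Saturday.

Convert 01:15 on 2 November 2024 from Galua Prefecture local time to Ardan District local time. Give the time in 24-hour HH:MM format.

20:15

1 November 2024 is a Friday, so Mondays fall on 4, 11, 18, 25; the last is November 25.
1 April 2025 is a Tuesday, so the first Sunday is April 6 and the third is April 20.
2 November 2024 is outside the daylight-saving period (25 November 2024 – 20 April 2025), so Galua Prefecture is on standard time, UTC−01:00.
01:15 Galua Prefecture + 1h = 02:15 UTC.
1 November 2024 is a Friday, so the first Monday is November 4.
1 March 2025 is a Saturday, so the first Sunday is March 2 and the second is March 9.
At the standard offset (UTC−06:00), 02:15 UTC − 6h = 20:15 Ardan District standard time (rolling into the previous day, 1 November 2024).
The standard-time date in Ardan District, 1 November 2024, does not fall between 4 November 2024 and 9 March 2025, so daylight saving is not in effect and Ardan District is at UTC−06:00.
02:15 UTC − 6h = 20:15 Ardan District (rolling into the previous day, 1 November 2024).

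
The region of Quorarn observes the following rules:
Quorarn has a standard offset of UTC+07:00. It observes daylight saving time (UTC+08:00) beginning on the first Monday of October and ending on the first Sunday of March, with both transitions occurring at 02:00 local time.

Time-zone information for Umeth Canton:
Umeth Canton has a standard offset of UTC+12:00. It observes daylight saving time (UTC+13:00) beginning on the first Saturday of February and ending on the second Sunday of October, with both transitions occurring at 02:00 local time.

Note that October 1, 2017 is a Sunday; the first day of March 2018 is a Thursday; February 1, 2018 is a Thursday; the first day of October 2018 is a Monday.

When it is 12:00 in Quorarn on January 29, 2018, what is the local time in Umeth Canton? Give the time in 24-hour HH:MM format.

16:00

1 October 2017 is a Sunday, so the first Monday is October 2.
1 March 2018 is a Thursday, so the first Sunday is March 4.
January 29, 2018 lies within the daylight-saving period (2 October 2017 – 4 March 2018), so Quorarn is on daylight time, UTC+08:00.
12:00 Quorarn − 8h = 04:00 UTC.
1 February 2018 is a Thursday, so the first Saturday is February 3.
1 October 2018 is a Monday, so the first Sunday is October 7 and the second is October 14.
At the standard offset (UTC+12:00), 04:00 UTC + 12h = 16:00 Umeth Canton standard time.
The standard-time date in Umeth Canton, January 29, 2018, is outside the daylight-saving period (3 February – 14 October), so Umeth Canton is on standard time, UTC+12:00.
04:00 UTC + 12h = 16:00 Umeth Canton.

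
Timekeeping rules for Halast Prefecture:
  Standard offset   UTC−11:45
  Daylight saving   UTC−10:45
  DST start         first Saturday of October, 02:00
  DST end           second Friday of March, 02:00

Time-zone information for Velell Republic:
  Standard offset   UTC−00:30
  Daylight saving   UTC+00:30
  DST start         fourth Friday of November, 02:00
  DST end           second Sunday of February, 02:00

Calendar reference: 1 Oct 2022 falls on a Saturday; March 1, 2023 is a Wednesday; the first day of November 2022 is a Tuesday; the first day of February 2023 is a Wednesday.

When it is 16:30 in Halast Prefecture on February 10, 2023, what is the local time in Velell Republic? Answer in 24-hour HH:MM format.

1 October 2022 is a Saturday, so the first Saturday is October 1.
1 March 2023 is a Wednesday, so the first Friday is March 3 and the second is March 10.
February 10, 2023 falls between 1 October 2022 and 10 March 2023, so daylight saving is in effect and Halast Prefecture is at UTC−10:45.
16:30 Halast Prefecture + 10h45m = 03:15 UTC (rolling into the next day, 11 February 2023).
1 November 2022 is a Tuesday, so the first Friday is November 4 and the fourth is November 25.
1 February 2023 is a Wednesday, so the first Sunday is February 5 and the second is February 12.
At the standard offset (UTC−00:30), 03:15 UTC − 0h30m = 02:45 Velell Republic standard time.
The standard-time date in Velell Republic, February 11, 2023, lies within the daylight-saving period (25 November 2022 – 12 February 2023), so Velell Republic is on daylight time, UTC+00:30.
03:15 UTC + 0h30m = 03:45 Velell Republic.

03:45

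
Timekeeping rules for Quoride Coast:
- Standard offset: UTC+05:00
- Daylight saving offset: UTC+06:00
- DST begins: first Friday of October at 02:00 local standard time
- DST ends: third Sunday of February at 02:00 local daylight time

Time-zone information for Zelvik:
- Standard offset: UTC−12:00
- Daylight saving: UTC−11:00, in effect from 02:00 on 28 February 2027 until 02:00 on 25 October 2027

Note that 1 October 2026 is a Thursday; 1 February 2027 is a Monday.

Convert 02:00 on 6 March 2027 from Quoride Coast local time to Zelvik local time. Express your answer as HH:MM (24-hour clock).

1 October 2026 is a Thursday, so the first Friday is October 2.
1 February 2027 is a Monday, so the first Sunday is February 7 and the third is February 21.
Daylight saving runs 2 October 2026 – 21 February 2027; 6 March 2027 is outside that window, so Quoride Coast is on standard time at UTC+05:00.
02:00 Quoride Coast − 5h = 21:00 UTC (rolling into the previous day, 5 March 2027).
At the standard offset (UTC−12:00), 21:00 UTC − 12h = 09:00 Zelvik standard time.
The standard-time date in Zelvik, 5 March 2027, falls between 28 February and 25 October, so daylight saving is in effect and Zelvik is at UTC−11:00.
21:00 UTC − 11h = 10:00 Zelvik.

10:00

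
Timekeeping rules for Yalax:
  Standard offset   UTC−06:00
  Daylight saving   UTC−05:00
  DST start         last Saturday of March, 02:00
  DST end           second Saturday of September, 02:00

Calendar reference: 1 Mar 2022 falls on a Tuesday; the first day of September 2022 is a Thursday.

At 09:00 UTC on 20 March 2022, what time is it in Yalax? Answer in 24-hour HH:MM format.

03:00

1 March 2022 is a Tuesday, so Saturdays fall on 5, 12, 19, 26; the last is March 26.
1 September 2022 is a Thursday, so the first Saturday is September 3 and the second is September 10.
At the standard offset (UTC−06:00), 09:00 UTC − 6h = 03:00 Yalax standard time.
Daylight saving runs 26 March – 10 September; the standard-time date in Yalax, 20 March 2022, is outside that window, so Yalax is on standard time at UTC−06:00.
09:00 UTC − 6h = 03:00 local.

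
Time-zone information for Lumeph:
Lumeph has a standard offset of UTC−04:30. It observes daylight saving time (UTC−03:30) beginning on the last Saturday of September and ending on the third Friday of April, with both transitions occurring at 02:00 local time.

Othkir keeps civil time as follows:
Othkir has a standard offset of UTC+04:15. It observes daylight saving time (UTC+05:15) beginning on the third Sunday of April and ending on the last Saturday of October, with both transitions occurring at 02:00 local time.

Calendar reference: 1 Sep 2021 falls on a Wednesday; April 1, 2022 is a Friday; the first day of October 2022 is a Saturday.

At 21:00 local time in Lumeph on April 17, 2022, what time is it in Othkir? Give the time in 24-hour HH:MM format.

06:45

1 September 2021 is a Wednesday, so Saturdays fall on 4, 11, 18, 25; the last is September 25.
1 April 2022 is a Friday, so the first Friday is April 1 and the third is April 15.
Daylight saving runs 25 September 2021 – 15 April 2022; April 17, 2022 is outside that window, so Lumeph is on standard time at UTC−04:30.
21:00 Lumeph + 4h30m = 01:30 UTC (rolling into the next day, 18 April 2022).
1 April 2022 is a Friday, so the first Sunday is April 3 and the third is April 17.
1 October 2022 is a Saturday, so Saturdays fall on 1, 8, 15, 22, 29; the last is October 29.
At the standard offset (UTC+04:15), 01:30 UTC + 4h15m = 05:45 Othkir standard time.
The standard-time date in Othkir, April 18, 2022, lies within the daylight-saving period (17 April – 29 October), so Othkir is on daylight time, UTC+05:15.
01:30 UTC + 5h15m = 06:45 Othkir.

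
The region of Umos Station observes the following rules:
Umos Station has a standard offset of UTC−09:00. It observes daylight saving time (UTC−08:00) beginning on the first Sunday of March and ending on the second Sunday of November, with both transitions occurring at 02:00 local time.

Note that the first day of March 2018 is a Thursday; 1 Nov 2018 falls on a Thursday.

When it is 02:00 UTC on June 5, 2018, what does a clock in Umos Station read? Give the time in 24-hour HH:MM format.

18:00

1 March 2018 is a Thursday, so the first Sunday is March 4.
1 November 2018 is a Thursday, so the first Sunday is November 4 and the second is November 11.
At the standard offset (UTC−09:00), 02:00 UTC − 9h = 17:00 Umos Station standard time (rolling into the previous day, 4 June 2018).
The standard-time date in Umos Station, June 4, 2018, lies within the daylight-saving period (4 March – 11 November), so Umos Station is on daylight time, UTC−08:00.
02:00 UTC − 8h = 18:00 local (rolling into the previous day, 4 June 2018).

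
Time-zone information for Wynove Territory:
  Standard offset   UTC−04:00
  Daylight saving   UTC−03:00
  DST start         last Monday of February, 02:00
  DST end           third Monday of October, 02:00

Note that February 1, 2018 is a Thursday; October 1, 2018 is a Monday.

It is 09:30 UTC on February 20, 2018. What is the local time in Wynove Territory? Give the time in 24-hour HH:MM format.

05:30

1 February 2018 is a Thursday, so Mondays fall on 5, 12, 19, 26; the last is February 26.
1 October 2018 is a Monday, so the first Monday is October 1 and the third is October 15.
At the standard offset (UTC−04:00), 09:30 UTC − 4h = 05:30 Wynove Territory standard time.
Daylight saving runs 26 February – 15 October; the standard-time date in Wynove Territory, February 20, 2018, is outside that window, so Wynove Territory is on standard time at UTC−04:00.
09:30 UTC − 4h = 05:30 local.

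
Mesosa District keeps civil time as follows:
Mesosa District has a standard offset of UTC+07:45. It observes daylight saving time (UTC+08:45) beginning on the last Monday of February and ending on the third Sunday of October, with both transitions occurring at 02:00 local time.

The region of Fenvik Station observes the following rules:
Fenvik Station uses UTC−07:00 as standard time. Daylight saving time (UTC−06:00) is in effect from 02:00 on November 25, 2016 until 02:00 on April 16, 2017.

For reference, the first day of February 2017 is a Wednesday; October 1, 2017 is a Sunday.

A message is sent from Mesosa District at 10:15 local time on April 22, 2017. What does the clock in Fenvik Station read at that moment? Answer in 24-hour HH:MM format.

18:30

1 February 2017 is a Wednesday, so Mondays fall on 6, 13, 20, 27; the last is February 27.
1 October 2017 is a Sunday, so the first Sunday is October 1 and the third is October 15.
April 22, 2017 lies within the daylight-saving period (27 February – 15 October), so Mesosa District is on daylight time, UTC+08:45.
10:15 Mesosa District − 8h45m = 01:30 UTC.
At the standard offset (UTC−07:00), 01:30 UTC − 7h = 18:30 Fenvik Station standard time (rolling into the previous day, 21 April 2017).
The standard-time date in Fenvik Station, April 21, 2017, is outside the daylight-saving period (25 November 2016 – 16 April 2017), so Fenvik Station is on standard time, UTC−07:00.
01:30 UTC − 7h = 18:30 Fenvik Station (rolling into the previous day, 21 April 2017).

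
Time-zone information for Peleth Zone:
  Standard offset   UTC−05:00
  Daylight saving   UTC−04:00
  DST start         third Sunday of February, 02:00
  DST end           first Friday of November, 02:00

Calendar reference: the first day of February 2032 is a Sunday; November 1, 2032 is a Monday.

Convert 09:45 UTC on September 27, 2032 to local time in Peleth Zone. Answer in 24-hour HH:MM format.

1 February 2032 is a Sunday, so the first Sunday is February 1 and the third is February 15.
1 November 2032 is a Monday, so the first Friday is November 5.
At the standard offset (UTC−05:00), 09:45 UTC − 5h = 04:45 Peleth Zone standard time.
Daylight saving runs 15 February – 5 November; the standard-time date in Peleth Zone, September 27, 2032, is inside that window, so Peleth Zone is at UTC−04:00.
09:45 UTC − 4h = 05:45 local.

05:45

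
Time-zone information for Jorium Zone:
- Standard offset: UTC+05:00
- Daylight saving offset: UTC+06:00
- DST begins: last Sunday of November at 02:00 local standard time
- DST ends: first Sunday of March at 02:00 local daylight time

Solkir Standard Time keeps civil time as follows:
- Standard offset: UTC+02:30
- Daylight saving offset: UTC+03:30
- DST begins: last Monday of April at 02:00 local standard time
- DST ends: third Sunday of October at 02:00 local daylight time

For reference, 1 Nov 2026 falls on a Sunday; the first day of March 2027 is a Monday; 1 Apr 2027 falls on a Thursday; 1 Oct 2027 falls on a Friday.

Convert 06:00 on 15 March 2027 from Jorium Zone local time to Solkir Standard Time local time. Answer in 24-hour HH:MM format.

03:30

1 November 2026 is a Sunday, so Sundays fall on 1, 8, 15, 22, 29; the last is November 29.
1 March 2027 is a Monday, so the first Sunday is March 7.
Daylight saving runs 29 November 2026 – 7 March 2027; 15 March 2027 is outside that window, so Jorium Zone is on standard time at UTC+05:00.
06:00 Jorium Zone − 5h = 01:00 UTC.
1 April 2027 is a Thursday, so Mondays fall on 5, 12, 19, 26; the last is April 26.
1 October 2027 is a Friday, so the first Sunday is October 3 and the third is October 17.
At the standard offset (UTC+02:30), 01:00 UTC + 2h30m = 03:30 Solkir Standard Time standard time.
The standard-time date in Solkir Standard Time, 15 March 2027, does not fall between 26 April and 17 October, so daylight saving is not in effect and Solkir Standard Time is at UTC+02:30.
01:00 UTC + 2h30m = 03:30 Solkir Standard Time.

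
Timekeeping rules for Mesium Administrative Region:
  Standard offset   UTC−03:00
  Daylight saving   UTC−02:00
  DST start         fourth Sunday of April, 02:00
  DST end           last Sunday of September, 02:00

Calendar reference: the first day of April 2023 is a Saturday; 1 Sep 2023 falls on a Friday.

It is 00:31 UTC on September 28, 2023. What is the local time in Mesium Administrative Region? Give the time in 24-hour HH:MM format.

1 April 2023 is a Saturday, so the first Sunday is April 2 and the fourth is April 23.
1 September 2023 is a Friday, so Sundays fall on 3, 10, 17, 24; the last is September 24.
At the standard offset (UTC−03:00), 00:31 UTC − 3h = 21:31 Mesium Administrative Region standard time (rolling into the previous day, 27 September 2023).
The standard-time date in Mesium Administrative Region, September 27, 2023, is outside the daylight-saving period (23 April – 24 September), so Mesium Administrative Region is on standard time, UTC−03:00.
00:31 UTC − 3h = 21:31 local (rolling into the previous day, 27 September 2023).

21:31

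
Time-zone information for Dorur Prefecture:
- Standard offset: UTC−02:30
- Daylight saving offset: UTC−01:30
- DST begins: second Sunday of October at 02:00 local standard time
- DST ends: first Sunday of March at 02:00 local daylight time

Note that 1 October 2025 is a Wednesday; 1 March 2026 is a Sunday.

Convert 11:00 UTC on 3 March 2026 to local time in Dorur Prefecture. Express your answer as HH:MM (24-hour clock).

1 October 2025 is a Wednesday, so the first Sunday is October 5 and the second is October 12.
1 March 2026 is a Sunday, so the first Sunday is March 1.
At the standard offset (UTC−02:30), 11:00 UTC − 2h30m = 08:30 Dorur Prefecture standard time.
The standard-time date in Dorur Prefecture, 3 March 2026, is outside the daylight-saving period (12 October 2025 – 1 March 2026), so Dorur Prefecture is on standard time, UTC−02:30.
11:00 UTC − 2h30m = 08:30 local.

08:30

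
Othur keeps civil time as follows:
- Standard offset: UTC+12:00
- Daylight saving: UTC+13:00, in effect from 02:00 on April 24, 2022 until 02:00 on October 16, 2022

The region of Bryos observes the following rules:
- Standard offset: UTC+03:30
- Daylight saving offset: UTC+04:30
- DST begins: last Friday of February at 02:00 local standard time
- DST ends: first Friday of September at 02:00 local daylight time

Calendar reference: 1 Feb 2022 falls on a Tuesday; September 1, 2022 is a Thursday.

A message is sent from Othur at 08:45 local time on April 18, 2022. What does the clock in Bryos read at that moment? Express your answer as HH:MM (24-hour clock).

01:15

April 18, 2022 is outside the daylight-saving period (24 April – 16 October), so Othur is on standard time, UTC+12:00.
08:45 Othur − 12h = 20:45 UTC (rolling into the previous day, 17 April 2022).
1 February 2022 is a Tuesday, so Fridays fall on 4, 11, 18, 25; the last is February 25.
1 September 2022 is a Thursday, so the first Friday is September 2.
At the standard offset (UTC+03:30), 20:45 UTC + 3h30m = 00:15 Bryos standard time (rolling into the next day, 18 April 2022).
The standard-time date in Bryos, April 18, 2022, falls between 25 February and 2 September, so daylight saving is in effect and Bryos is at UTC+04:30.
20:45 UTC + 4h30m = 01:15 Bryos (rolling into the next day, 18 April 2022).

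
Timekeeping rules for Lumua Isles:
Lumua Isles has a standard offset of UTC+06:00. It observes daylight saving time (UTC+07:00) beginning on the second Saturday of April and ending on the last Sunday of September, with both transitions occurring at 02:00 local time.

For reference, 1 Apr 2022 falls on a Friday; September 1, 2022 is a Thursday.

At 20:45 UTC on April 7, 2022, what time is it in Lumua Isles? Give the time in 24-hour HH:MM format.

02:45

1 April 2022 is a Friday, so the first Saturday is April 2 and the second is April 9.
1 September 2022 is a Thursday, so Sundays fall on 4, 11, 18, 25; the last is September 25.
At the standard offset (UTC+06:00), 20:45 UTC + 6h = 02:45 Lumua Isles standard time (rolling into the next day, 8 April 2022).
The standard-time date in Lumua Isles, April 8, 2022, is outside the daylight-saving period (9 April – 25 September), so Lumua Isles is on standard time, UTC+06:00.
20:45 UTC + 6h = 02:45 local (rolling into the next day, 8 April 2022).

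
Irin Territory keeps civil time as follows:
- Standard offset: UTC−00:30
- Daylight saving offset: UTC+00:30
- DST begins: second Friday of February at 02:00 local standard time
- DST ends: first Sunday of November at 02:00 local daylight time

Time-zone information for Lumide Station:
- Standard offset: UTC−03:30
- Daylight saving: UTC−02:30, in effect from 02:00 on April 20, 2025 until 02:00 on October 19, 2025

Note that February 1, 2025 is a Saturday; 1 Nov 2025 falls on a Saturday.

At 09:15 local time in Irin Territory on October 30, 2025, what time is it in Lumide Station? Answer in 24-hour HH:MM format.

05:15

1 February 2025 is a Saturday, so the first Friday is February 7 and the second is February 14.
1 November 2025 is a Saturday, so the first Sunday is November 2.
October 30, 2025 falls between 14 February and 2 November, so daylight saving is in effect and Irin Territory is at UTC+00:30.
09:15 Irin Territory − 0h30m = 08:45 UTC.
At the standard offset (UTC−03:30), 08:45 UTC − 3h30m = 05:15 Lumide Station standard time.
The standard-time date in Lumide Station, October 30, 2025, does not fall between 20 April and 19 October, so daylight saving is not in effect and Lumide Station is at UTC−03:30.
08:45 UTC − 3h30m = 05:15 Lumide Station.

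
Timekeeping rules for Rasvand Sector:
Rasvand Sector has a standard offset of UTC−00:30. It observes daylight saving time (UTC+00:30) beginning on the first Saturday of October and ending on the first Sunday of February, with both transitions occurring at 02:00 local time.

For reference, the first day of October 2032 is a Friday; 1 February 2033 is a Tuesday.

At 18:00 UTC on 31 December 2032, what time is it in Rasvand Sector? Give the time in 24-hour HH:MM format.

1 October 2032 is a Friday, so the first Saturday is October 2.
1 February 2033 is a Tuesday, so the first Sunday is February 6.
At the standard offset (UTC−00:30), 18:00 UTC − 0h30m = 17:30 Rasvand Sector standard time.
The standard-time date in Rasvand Sector, 31 December 2032, lies within the daylight-saving period (2 October 2032 – 6 February 2033), so Rasvand Sector is on daylight time, UTC+00:30.
18:00 UTC + 0h30m = 18:30 local.

18:30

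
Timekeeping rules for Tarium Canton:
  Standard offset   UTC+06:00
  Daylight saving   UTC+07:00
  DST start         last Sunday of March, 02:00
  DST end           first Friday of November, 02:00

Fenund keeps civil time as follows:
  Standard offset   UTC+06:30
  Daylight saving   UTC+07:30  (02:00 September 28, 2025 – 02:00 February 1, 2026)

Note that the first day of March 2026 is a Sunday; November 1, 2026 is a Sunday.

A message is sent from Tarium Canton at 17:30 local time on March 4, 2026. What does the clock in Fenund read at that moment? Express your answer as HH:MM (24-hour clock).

1 March 2026 is a Sunday, so Sundays fall on 1, 8, 15, 22, 29; the last is March 29.
1 November 2026 is a Sunday, so the first Friday is November 6.
March 4, 2026 does not fall between 29 March and 6 November, so daylight saving is not in effect and Tarium Canton is at UTC+06:00.
17:30 Tarium Canton − 6h = 11:30 UTC.
At the standard offset (UTC+06:30), 11:30 UTC + 6h30m = 18:00 Fenund standard time.
The standard-time date in Fenund, March 4, 2026, does not fall between 28 September 2025 and 1 February 2026, so daylight saving is not in effect and Fenund is at UTC+06:30.
11:30 UTC + 6h30m = 18:00 Fenund.

18:00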